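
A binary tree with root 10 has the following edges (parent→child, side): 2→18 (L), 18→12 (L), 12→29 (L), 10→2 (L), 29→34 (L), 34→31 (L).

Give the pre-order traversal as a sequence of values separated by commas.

Pre-order visits the node, then its left subtree, then its right subtree.
Visit 10.
At 10: go left to 2.
  Visit 2.
  At 2: go left to 18.
    Visit 18.
    At 18: go left to 12.
      Visit 12.
      At 12: go left to 29.
        Visit 29.
        At 29: go left to 34.
          Visit 34.
          At 34: go left to 31.
            31 is a leaf — visit 31.
          At 34: no right child.
        At 29: no right child.
      At 12: no right child.
    At 18: no right child.
  At 2: no right child.
At 10: no right child.

10, 2, 18, 12, 29, 34, 31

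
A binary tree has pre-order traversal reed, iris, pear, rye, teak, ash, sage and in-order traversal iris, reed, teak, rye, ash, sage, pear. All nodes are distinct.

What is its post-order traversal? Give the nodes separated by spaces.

iris teak sage ash rye pear reed

The first element of pre-order is the root; it splits in-order into left and right subtrees.
Root reed: left subtree has 1 node {iris}, right has 5 {teak, rye, ash, sage, pear}.
  Root pear: left subtree has 4 nodes {teak, rye, ash, sage}, right has 0 { }.
    Root rye: left subtree has 1 node {teak}, right has 2 {ash, sage}.
      Root ash: left subtree has 0 nodes { }, right has 1 {sage}.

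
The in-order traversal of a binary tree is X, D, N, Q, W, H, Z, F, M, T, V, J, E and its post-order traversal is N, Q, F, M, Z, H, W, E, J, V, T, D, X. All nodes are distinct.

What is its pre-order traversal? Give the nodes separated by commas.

X, D, T, W, Q, N, H, Z, M, F, V, J, E

The last element of post-order is the root; it splits in-order into left and right subtrees.
Root X: left subtree has 0 nodes { }, right has 12 {D, N, Q, W, H, Z, F, M, T, V, J, E}.
  Root D: left subtree has 0 nodes { }, right has 11 {N, Q, W, H, Z, F, M, T, V, J, E}.
    Root T: left subtree has 7 nodes {N, Q, W, H, Z, F, M}, right has 3 {V, J, E}.
      Root W: left subtree has 2 nodes {N, Q}, right has 4 {H, Z, F, M}.
        Root Q: left subtree has 1 node {N}, right has 0 { }.
        Root H: left subtree has 0 nodes { }, right has 3 {Z, F, M}.
          Root Z: left subtree has 0 nodes { }, right has 2 {F, M}.
            Root M: left subtree has 1 node {F}, right has 0 { }.
      Root V: left subtree has 0 nodes { }, right has 2 {J, E}.
        Root J: left subtree has 0 nodes { }, right has 1 {E}.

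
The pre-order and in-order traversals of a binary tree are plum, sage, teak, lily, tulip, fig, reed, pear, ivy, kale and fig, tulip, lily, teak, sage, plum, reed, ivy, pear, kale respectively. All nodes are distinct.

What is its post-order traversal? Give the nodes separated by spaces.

fig tulip lily teak sage ivy kale pear reed plum

The first element of pre-order is the root; it splits in-order into left and right subtrees.
Root plum: left subtree has 5 nodes {fig, tulip, lily, teak, sage}, right has 4 {reed, ivy, pear, kale}.
  Root sage: left subtree has 4 nodes {fig, tulip, lily, teak}, right has 0 { }.
    Root teak: left subtree has 3 nodes {fig, tulip, lily}, right has 0 { }.
      Root lily: left subtree has 2 nodes {fig, tulip}, right has 0 { }.
        Root tulip: left subtree has 1 node {fig}, right has 0 { }.
  Root reed: left subtree has 0 nodes { }, right has 3 {ivy, pear, kale}.
    Root pear: left subtree has 1 node {ivy}, right has 1 {kale}.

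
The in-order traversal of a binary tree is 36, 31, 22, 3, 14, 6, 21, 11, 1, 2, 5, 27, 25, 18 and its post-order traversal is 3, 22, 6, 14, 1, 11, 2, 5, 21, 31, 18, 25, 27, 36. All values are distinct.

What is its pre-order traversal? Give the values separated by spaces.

The last element of post-order is the root; it splits in-order into left and right subtrees.
Root 36: left subtree has 0 nodes { }, right has 13 {31, 22, 3, 14, 6, 21, 11, 1, 2, 5, 27, 25, 18}.
  Root 27: left subtree has 10 nodes {31, 22, 3, 14, 6, 21, 11, 1, 2, 5}, right has 2 {25, 18}.
    Root 31: left subtree has 0 nodes { }, right has 9 {22, 3, 14, 6, 21, 11, 1, 2, 5}.
      Root 21: left subtree has 4 nodes {22, 3, 14, 6}, right has 4 {11, 1, 2, 5}.
        Root 14: left subtree has 2 nodes {22, 3}, right has 1 {6}.
          Root 22: left subtree has 0 nodes { }, right has 1 {3}.
        Root 5: left subtree has 3 nodes {11, 1, 2}, right has 0 { }.
          Root 2: left subtree has 2 nodes {11, 1}, right has 0 { }.
            Root 11: left subtree has 0 nodes { }, right has 1 {1}.
    Root 25: left subtree has 0 nodes { }, right has 1 {18}.

36 27 31 21 14 22 3 6 5 2 11 1 25 18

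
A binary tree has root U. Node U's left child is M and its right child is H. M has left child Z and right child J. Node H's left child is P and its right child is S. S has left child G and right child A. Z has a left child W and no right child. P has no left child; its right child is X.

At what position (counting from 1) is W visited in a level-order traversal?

Level-order visits nodes level by level from the root, left to right within each level.
Level 0: U
Level 1: M, H
Level 2: Z, J, P, S
Level 3: W, X, G, A
Full level-order sequence: U, M, H, Z, J, P, S, W, X, G, A.

8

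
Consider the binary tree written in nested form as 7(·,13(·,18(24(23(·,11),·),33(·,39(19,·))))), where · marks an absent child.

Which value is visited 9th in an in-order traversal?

In-order visits the left subtree, then the node, then the right subtree.
At 7: no left child.
Visit 7.
At 7: go right to 13.
  At 13: no left child.
  Visit 13.
  At 13: go right to 18.
    At 18: go left to 24.
      At 24: go left to 23.
        At 23: no left child.
        Visit 23.
        At 23: go right to 11.
          11 is a leaf — visit 11.
      Visit 24.
      At 24: no right child.
    Visit 18.
    At 18: go right to 33.
      At 33: no left child.
      Visit 33.
      At 33: go right to 39.
        At 39: go left to 19.
          19 is a leaf — visit 19.
        Visit 39.
        At 39: no right child.
Full in-order sequence: 7, 13, 23, 11, 24, 18, 33, 19, 39.

39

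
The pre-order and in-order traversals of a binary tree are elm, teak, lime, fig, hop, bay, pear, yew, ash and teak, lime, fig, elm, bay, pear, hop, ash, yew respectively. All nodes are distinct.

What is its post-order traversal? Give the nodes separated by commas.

fig, lime, teak, pear, bay, ash, yew, hop, elm

The first element of pre-order is the root; it splits in-order into left and right subtrees.
Root elm: left subtree has 3 nodes {teak, lime, fig}, right has 5 {bay, pear, hop, ash, yew}.
  Root teak: left subtree has 0 nodes { }, right has 2 {lime, fig}.
    Root lime: left subtree has 0 nodes { }, right has 1 {fig}.
  Root hop: left subtree has 2 nodes {bay, pear}, right has 2 {ash, yew}.
    Root bay: left subtree has 0 nodes { }, right has 1 {pear}.
    Root yew: left subtree has 1 node {ash}, right has 0 { }.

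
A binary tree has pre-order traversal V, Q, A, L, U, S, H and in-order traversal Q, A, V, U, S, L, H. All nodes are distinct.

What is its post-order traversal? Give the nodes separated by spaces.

A Q S U H L V

The first element of pre-order is the root; it splits in-order into left and right subtrees.
Root V: left subtree has 2 nodes {Q, A}, right has 4 {U, S, L, H}.
  Root Q: left subtree has 0 nodes { }, right has 1 {A}.
  Root L: left subtree has 2 nodes {U, S}, right has 1 {H}.
    Root U: left subtree has 0 nodes { }, right has 1 {S}.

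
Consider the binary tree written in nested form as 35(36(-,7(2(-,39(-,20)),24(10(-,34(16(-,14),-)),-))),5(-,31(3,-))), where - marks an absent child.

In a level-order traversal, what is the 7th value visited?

24

Level-order visits nodes level by level from the root, left to right within each level.
Level 0: 35
Level 1: 36, 5
Level 2: 7, 31
Level 3: 2, 24, 3
Level 4: 39, 10
Level 5: 20, 34
Level 6: 16
Level 7: 14
Full level-order sequence: 35, 36, 5, 7, 31, 2, 24, 3, 39, 10, 20, 34, 16, 14.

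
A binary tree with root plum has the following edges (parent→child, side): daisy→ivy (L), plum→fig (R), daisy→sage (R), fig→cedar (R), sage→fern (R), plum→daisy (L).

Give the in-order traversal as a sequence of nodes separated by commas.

ivy, daisy, sage, fern, plum, fig, cedar

In-order visits the left subtree, then the node, then the right subtree.
At plum: go left to daisy.
  At daisy: go left to ivy.
    ivy is a leaf — visit ivy.
  Visit daisy.
  At daisy: go right to sage.
    At sage: no left child.
    Visit sage.
    At sage: go right to fern.
      fern is a leaf — visit fern.
Visit plum.
At plum: go right to fig.
  At fig: no left child.
  Visit fig.
  At fig: go right to cedar.
    cedar is a leaf — visit cedar.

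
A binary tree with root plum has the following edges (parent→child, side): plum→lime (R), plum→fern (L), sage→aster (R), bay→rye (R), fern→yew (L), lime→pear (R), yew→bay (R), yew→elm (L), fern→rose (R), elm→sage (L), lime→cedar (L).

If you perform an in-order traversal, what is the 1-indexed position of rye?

6

In-order visits the left subtree, then the node, then the right subtree.
At plum: go left to fern.
  At fern: go left to yew.
    At yew: go left to elm.
      At elm: go left to sage.
        At sage: no left child.
        Visit sage.
        At sage: go right to aster.
          aster is a leaf — visit aster.
      Visit elm.
      At elm: no right child.
    Visit yew.
    At yew: go right to bay.
      At bay: no left child.
      Visit bay.
      At bay: go right to rye.
        rye is a leaf — visit rye.
  Visit fern.
  At fern: go right to rose.
    rose is a leaf — visit rose.
Visit plum.
At plum: go right to lime.
  At lime: go left to cedar.
    cedar is a leaf — visit cedar.
  Visit lime.
  At lime: go right to pear.
    pear is a leaf — visit pear.
Full in-order sequence: sage, aster, elm, yew, bay, rye, fern, rose, plum, cedar, lime, pear.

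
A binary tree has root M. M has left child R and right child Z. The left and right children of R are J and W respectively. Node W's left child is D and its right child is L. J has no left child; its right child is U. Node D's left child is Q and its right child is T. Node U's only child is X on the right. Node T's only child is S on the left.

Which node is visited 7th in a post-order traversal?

Post-order visits the left subtree, then the right subtree, then the node.
At M: go left to R.
  At R: go left to J.
    At J: no left child.
    At J: go right to U.
      At U: no left child.
      At U: go right to X.
        X is a leaf — visit X.
      Visit U.
    Visit J.
  At R: go right to W.
    At W: go left to D.
      At D: go left to Q.
        Q is a leaf — visit Q.
      At D: go right to T.
        At T: go left to S.
          S is a leaf — visit S.
        At T: no right child.
        Visit T.
      Visit D.
    At W: go right to L.
      L is a leaf — visit L.
    Visit W.
  Visit R.
At M: go right to Z.
  Z is a leaf — visit Z.
Visit M.
Full post-order sequence: X, U, J, Q, S, T, D, L, W, R, Z, M.

D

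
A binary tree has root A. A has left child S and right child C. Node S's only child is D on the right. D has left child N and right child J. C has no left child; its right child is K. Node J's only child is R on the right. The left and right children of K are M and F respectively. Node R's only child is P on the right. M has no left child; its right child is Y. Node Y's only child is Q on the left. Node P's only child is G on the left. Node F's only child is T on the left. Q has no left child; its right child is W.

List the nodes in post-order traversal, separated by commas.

N, G, P, R, J, D, S, W, Q, Y, M, T, F, K, C, A

Post-order visits the left subtree, then the right subtree, then the node.
At A: go left to S.
  At S: no left child.
  At S: go right to D.
    At D: go left to N.
      N is a leaf — visit N.
    At D: go right to J.
      At J: no left child.
      At J: go right to R.
        At R: no left child.
        At R: go right to P.
          At P: go left to G.
            G is a leaf — visit G.
          At P: no right child.
          Visit P.
        Visit R.
      Visit J.
    Visit D.
  Visit S.
At A: go right to C.
  At C: no left child.
  At C: go right to K.
    At K: go left to M.
      At M: no left child.
      At M: go right to Y.
        At Y: go left to Q.
          At Q: no left child.
          At Q: go right to W.
            W is a leaf — visit W.
          Visit Q.
        At Y: no right child.
        Visit Y.
      Visit M.
    At K: go right to F.
      At F: go left to T.
        T is a leaf — visit T.
      At F: no right child.
      Visit F.
    Visit K.
  Visit C.
Visit A.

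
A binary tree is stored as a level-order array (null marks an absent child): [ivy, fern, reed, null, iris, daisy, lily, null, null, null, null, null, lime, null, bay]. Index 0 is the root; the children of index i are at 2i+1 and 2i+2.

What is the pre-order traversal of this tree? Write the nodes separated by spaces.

ivy fern iris reed daisy lime lily bay

Pre-order visits the node, then its left subtree, then its right subtree.
Visit ivy.
At ivy: go left to fern.
  Visit fern.
  At fern: no left child.
  At fern: go right to iris.
    iris is a leaf — visit iris.
At ivy: go right to reed.
  Visit reed.
  At reed: go left to daisy.
    Visit daisy.
    At daisy: no left child.
    At daisy: go right to lime.
      lime is a leaf — visit lime.
  At reed: go right to lily.
    Visit lily.
    At lily: no left child.
    At lily: go right to bay.
      bay is a leaf — visit bay.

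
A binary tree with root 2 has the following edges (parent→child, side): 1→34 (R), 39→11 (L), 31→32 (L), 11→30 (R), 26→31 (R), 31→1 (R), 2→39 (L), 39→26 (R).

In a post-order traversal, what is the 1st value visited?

Post-order visits the left subtree, then the right subtree, then the node.
At 2: go left to 39.
  At 39: go left to 11.
    At 11: no left child.
    At 11: go right to 30.
      30 is a leaf — visit 30.
    Visit 11.
  At 39: go right to 26.
    At 26: no left child.
    At 26: go right to 31.
      At 31: go left to 32.
        32 is a leaf — visit 32.
      At 31: go right to 1.
        At 1: no left child.
        At 1: go right to 34.
          34 is a leaf — visit 34.
        Visit 1.
      Visit 31.
    Visit 26.
  Visit 39.
At 2: no right child.
Visit 2.
Full post-order sequence: 30, 11, 32, 34, 1, 31, 26, 39, 2.

30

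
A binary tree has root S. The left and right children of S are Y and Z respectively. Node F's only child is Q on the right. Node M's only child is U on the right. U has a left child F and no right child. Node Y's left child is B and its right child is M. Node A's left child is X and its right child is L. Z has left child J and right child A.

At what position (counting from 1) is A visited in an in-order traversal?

In-order visits the left subtree, then the node, then the right subtree.
At S: go left to Y.
  At Y: go left to B.
    B is a leaf — visit B.
  Visit Y.
  At Y: go right to M.
    At M: no left child.
    Visit M.
    At M: go right to U.
      At U: go left to F.
        At F: no left child.
        Visit F.
        At F: go right to Q.
          Q is a leaf — visit Q.
      Visit U.
      At U: no right child.
Visit S.
At S: go right to Z.
  At Z: go left to J.
    J is a leaf — visit J.
  Visit Z.
  At Z: go right to A.
    At A: go left to X.
      X is a leaf — visit X.
    Visit A.
    At A: go right to L.
      L is a leaf — visit L.
Full in-order sequence: B, Y, M, F, Q, U, S, J, Z, X, A, L.

11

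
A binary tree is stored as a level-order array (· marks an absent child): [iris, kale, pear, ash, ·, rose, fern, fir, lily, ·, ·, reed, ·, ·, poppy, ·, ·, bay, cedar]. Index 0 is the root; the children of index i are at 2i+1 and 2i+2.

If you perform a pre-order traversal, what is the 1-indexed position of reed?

10

Pre-order visits the node, then its left subtree, then its right subtree.
Visit iris.
At iris: go left to kale.
  Visit kale.
  At kale: go left to ash.
    Visit ash.
    At ash: go left to fir.
      fir is a leaf — visit fir.
    At ash: go right to lily.
      Visit lily.
      At lily: go left to bay.
        bay is a leaf — visit bay.
      At lily: go right to cedar.
        cedar is a leaf — visit cedar.
  At kale: no right child.
At iris: go right to pear.
  Visit pear.
  At pear: go left to rose.
    Visit rose.
    At rose: go left to reed.
      reed is a leaf — visit reed.
    At rose: no right child.
  At pear: go right to fern.
    Visit fern.
    At fern: no left child.
    At fern: go right to poppy.
      poppy is a leaf — visit poppy.
Full pre-order sequence: iris, kale, ash, fir, lily, bay, cedar, pear, rose, reed, fern, poppy.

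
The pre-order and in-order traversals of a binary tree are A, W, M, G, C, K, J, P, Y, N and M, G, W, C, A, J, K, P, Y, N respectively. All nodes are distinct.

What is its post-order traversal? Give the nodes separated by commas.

G, M, C, W, J, N, Y, P, K, A

The first element of pre-order is the root; it splits in-order into left and right subtrees.
Root A: left subtree has 4 nodes {M, G, W, C}, right has 5 {J, K, P, Y, N}.
  Root W: left subtree has 2 nodes {M, G}, right has 1 {C}.
    Root M: left subtree has 0 nodes { }, right has 1 {G}.
  Root K: left subtree has 1 node {J}, right has 3 {P, Y, N}.
    Root P: left subtree has 0 nodes { }, right has 2 {Y, N}.
      Root Y: left subtree has 0 nodes { }, right has 1 {N}.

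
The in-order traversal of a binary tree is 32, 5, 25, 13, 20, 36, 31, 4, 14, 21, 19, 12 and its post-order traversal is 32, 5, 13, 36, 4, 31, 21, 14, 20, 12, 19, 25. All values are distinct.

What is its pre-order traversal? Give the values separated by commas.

25, 5, 32, 19, 20, 13, 14, 31, 36, 4, 21, 12

The last element of post-order is the root; it splits in-order into left and right subtrees.
Root 25: left subtree has 2 nodes {32, 5}, right has 9 {13, 20, 36, 31, 4, 14, 21, 19, 12}.
  Root 5: left subtree has 1 node {32}, right has 0 { }.
  Root 19: left subtree has 7 nodes {13, 20, 36, 31, 4, 14, 21}, right has 1 {12}.
    Root 20: left subtree has 1 node {13}, right has 5 {36, 31, 4, 14, 21}.
      Root 14: left subtree has 3 nodes {36, 31, 4}, right has 1 {21}.
        Root 31: left subtree has 1 node {36}, right has 1 {4}.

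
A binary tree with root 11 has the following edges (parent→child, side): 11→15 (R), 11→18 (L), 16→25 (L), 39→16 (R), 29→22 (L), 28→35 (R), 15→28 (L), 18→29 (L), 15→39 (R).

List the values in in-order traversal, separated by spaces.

In-order visits the left subtree, then the node, then the right subtree.
At 11: go left to 18.
  At 18: go left to 29.
    At 29: go left to 22.
      22 is a leaf — visit 22.
    Visit 29.
    At 29: no right child.
  Visit 18.
  At 18: no right child.
Visit 11.
At 11: go right to 15.
  At 15: go left to 28.
    At 28: no left child.
    Visit 28.
    At 28: go right to 35.
      35 is a leaf — visit 35.
  Visit 15.
  At 15: go right to 39.
    At 39: no left child.
    Visit 39.
    At 39: go right to 16.
      At 16: go left to 25.
        25 is a leaf — visit 25.
      Visit 16.
      At 16: no right child.

22 29 18 11 28 35 15 39 25 16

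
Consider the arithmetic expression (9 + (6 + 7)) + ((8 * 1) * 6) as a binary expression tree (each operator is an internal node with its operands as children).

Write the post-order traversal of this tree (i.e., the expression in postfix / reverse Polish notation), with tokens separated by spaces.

Post-order on an expression tree gives postfix notation: for each operator, emit left operand, right operand, then the operator.

9 6 7 + + 8 1 * 6 * +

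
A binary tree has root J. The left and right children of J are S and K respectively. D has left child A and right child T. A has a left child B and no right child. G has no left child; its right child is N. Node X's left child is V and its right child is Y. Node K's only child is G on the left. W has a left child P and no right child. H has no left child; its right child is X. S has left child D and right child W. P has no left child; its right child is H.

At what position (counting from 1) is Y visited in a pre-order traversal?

12

Pre-order visits the node, then its left subtree, then its right subtree.
Visit J.
At J: go left to S.
  Visit S.
  At S: go left to D.
    Visit D.
    At D: go left to A.
      Visit A.
      At A: go left to B.
        B is a leaf — visit B.
      At A: no right child.
    At D: go right to T.
      T is a leaf — visit T.
  At S: go right to W.
    Visit W.
    At W: go left to P.
      Visit P.
      At P: no left child.
      At P: go right to H.
        Visit H.
        At H: no left child.
        At H: go right to X.
          Visit X.
          At X: go left to V.
            V is a leaf — visit V.
          At X: go right to Y.
            Y is a leaf — visit Y.
    At W: no right child.
At J: go right to K.
  Visit K.
  At K: go left to G.
    Visit G.
    At G: no left child.
    At G: go right to N.
      N is a leaf — visit N.
  At K: no right child.
Full pre-order sequence: J, S, D, A, B, T, W, P, H, X, V, Y, K, G, N.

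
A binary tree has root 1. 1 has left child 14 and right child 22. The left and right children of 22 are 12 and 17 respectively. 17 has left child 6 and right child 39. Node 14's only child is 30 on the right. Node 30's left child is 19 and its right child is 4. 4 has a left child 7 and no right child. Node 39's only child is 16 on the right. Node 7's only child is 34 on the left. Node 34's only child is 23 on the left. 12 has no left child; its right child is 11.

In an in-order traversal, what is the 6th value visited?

In-order visits the left subtree, then the node, then the right subtree.
At 1: go left to 14.
  At 14: no left child.
  Visit 14.
  At 14: go right to 30.
    At 30: go left to 19.
      19 is a leaf — visit 19.
    Visit 30.
    At 30: go right to 4.
      At 4: go left to 7.
        At 7: go left to 34.
          At 34: go left to 23.
            23 is a leaf — visit 23.
          Visit 34.
          At 34: no right child.
        Visit 7.
        At 7: no right child.
      Visit 4.
      At 4: no right child.
Visit 1.
At 1: go right to 22.
  At 22: go left to 12.
    At 12: no left child.
    Visit 12.
    At 12: go right to 11.
      11 is a leaf — visit 11.
  Visit 22.
  At 22: go right to 17.
    At 17: go left to 6.
      6 is a leaf — visit 6.
    Visit 17.
    At 17: go right to 39.
      At 39: no left child.
      Visit 39.
      At 39: go right to 16.
        16 is a leaf — visit 16.
Full in-order sequence: 14, 19, 30, 23, 34, 7, 4, 1, 12, 11, 22, 6, 17, 39, 16.

7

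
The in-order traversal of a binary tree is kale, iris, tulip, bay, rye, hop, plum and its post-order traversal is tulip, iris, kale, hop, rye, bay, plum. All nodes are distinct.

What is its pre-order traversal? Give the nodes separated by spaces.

The last element of post-order is the root; it splits in-order into left and right subtrees.
Root plum: left subtree has 6 nodes {kale, iris, tulip, bay, rye, hop}, right has 0 { }.
  Root bay: left subtree has 3 nodes {kale, iris, tulip}, right has 2 {rye, hop}.
    Root kale: left subtree has 0 nodes { }, right has 2 {iris, tulip}.
      Root iris: left subtree has 0 nodes { }, right has 1 {tulip}.
    Root rye: left subtree has 0 nodes { }, right has 1 {hop}.

plum bay kale iris tulip rye hop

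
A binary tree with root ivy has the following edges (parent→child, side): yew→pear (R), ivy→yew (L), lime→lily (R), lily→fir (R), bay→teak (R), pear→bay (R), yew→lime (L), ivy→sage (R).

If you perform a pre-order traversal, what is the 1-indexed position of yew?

Pre-order visits the node, then its left subtree, then its right subtree.
Visit ivy.
At ivy: go left to yew.
  Visit yew.
  At yew: go left to lime.
    Visit lime.
    At lime: no left child.
    At lime: go right to lily.
      Visit lily.
      At lily: no left child.
      At lily: go right to fir.
        fir is a leaf — visit fir.
  At yew: go right to pear.
    Visit pear.
    At pear: no left child.
    At pear: go right to bay.
      Visit bay.
      At bay: no left child.
      At bay: go right to teak.
        teak is a leaf — visit teak.
At ivy: go right to sage.
  sage is a leaf — visit sage.
Full pre-order sequence: ivy, yew, lime, lily, fir, pear, bay, teak, sage.

2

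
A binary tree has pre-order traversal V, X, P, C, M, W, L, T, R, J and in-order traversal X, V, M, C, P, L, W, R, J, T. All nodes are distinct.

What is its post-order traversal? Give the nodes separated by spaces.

X M C L J R T W P V

The first element of pre-order is the root; it splits in-order into left and right subtrees.
Root V: left subtree has 1 node {X}, right has 8 {M, C, P, L, W, R, J, T}.
  Root P: left subtree has 2 nodes {M, C}, right has 5 {L, W, R, J, T}.
    Root C: left subtree has 1 node {M}, right has 0 { }.
    Root W: left subtree has 1 node {L}, right has 3 {R, J, T}.
      Root T: left subtree has 2 nodes {R, J}, right has 0 { }.
        Root R: left subtree has 0 nodes { }, right has 1 {J}.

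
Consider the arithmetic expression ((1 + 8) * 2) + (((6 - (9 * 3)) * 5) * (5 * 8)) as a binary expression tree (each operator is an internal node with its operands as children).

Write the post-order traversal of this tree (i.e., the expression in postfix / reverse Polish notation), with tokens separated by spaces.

1 8 + 2 * 6 9 3 * - 5 * 5 8 * * +

Post-order on an expression tree gives postfix notation: for each operator, emit left operand, right operand, then the operator.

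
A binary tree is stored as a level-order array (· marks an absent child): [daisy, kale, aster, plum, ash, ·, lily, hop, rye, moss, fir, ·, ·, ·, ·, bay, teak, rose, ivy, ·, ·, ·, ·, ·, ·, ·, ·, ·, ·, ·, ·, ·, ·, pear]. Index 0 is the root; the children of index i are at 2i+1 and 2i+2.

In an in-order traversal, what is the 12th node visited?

fir

In-order visits the left subtree, then the node, then the right subtree.
At daisy: go left to kale.
  At kale: go left to plum.
    At plum: go left to hop.
      At hop: go left to bay.
        bay is a leaf — visit bay.
      Visit hop.
      At hop: go right to teak.
        At teak: go left to pear.
          pear is a leaf — visit pear.
        Visit teak.
        At teak: no right child.
    Visit plum.
    At plum: go right to rye.
      At rye: go left to rose.
        rose is a leaf — visit rose.
      Visit rye.
      At rye: go right to ivy.
        ivy is a leaf — visit ivy.
  Visit kale.
  At kale: go right to ash.
    At ash: go left to moss.
      moss is a leaf — visit moss.
    Visit ash.
    At ash: go right to fir.
      fir is a leaf — visit fir.
Visit daisy.
At daisy: go right to aster.
  At aster: no left child.
  Visit aster.
  At aster: go right to lily.
    lily is a leaf — visit lily.
Full in-order sequence: bay, hop, pear, teak, plum, rose, rye, ivy, kale, moss, ash, fir, daisy, aster, lily.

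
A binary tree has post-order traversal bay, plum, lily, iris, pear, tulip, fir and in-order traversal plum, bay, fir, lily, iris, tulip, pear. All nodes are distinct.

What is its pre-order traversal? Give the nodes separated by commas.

fir, plum, bay, tulip, iris, lily, pear

The last element of post-order is the root; it splits in-order into left and right subtrees.
Root fir: left subtree has 2 nodes {plum, bay}, right has 4 {lily, iris, tulip, pear}.
  Root plum: left subtree has 0 nodes { }, right has 1 {bay}.
  Root tulip: left subtree has 2 nodes {lily, iris}, right has 1 {pear}.
    Root iris: left subtree has 1 node {lily}, right has 0 { }.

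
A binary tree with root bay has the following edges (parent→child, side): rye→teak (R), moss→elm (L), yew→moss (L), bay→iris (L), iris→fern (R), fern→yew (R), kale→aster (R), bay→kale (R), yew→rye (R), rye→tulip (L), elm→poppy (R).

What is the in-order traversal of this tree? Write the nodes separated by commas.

iris, fern, elm, poppy, moss, yew, tulip, rye, teak, bay, kale, aster

In-order visits the left subtree, then the node, then the right subtree.
At bay: go left to iris.
  At iris: no left child.
  Visit iris.
  At iris: go right to fern.
    At fern: no left child.
    Visit fern.
    At fern: go right to yew.
      At yew: go left to moss.
        At moss: go left to elm.
          At elm: no left child.
          Visit elm.
          At elm: go right to poppy.
            poppy is a leaf — visit poppy.
        Visit moss.
        At moss: no right child.
      Visit yew.
      At yew: go right to rye.
        At rye: go left to tulip.
          tulip is a leaf — visit tulip.
        Visit rye.
        At rye: go right to teak.
          teak is a leaf — visit teak.
Visit bay.
At bay: go right to kale.
  At kale: no left child.
  Visit kale.
  At kale: go right to aster.
    aster is a leaf — visit aster.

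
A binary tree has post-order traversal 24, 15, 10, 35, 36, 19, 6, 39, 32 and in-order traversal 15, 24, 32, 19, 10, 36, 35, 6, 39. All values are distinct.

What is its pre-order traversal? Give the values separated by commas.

32, 15, 24, 39, 6, 19, 36, 10, 35

The last element of post-order is the root; it splits in-order into left and right subtrees.
Root 32: left subtree has 2 nodes {15, 24}, right has 6 {19, 10, 36, 35, 6, 39}.
  Root 15: left subtree has 0 nodes { }, right has 1 {24}.
  Root 39: left subtree has 5 nodes {19, 10, 36, 35, 6}, right has 0 { }.
    Root 6: left subtree has 4 nodes {19, 10, 36, 35}, right has 0 { }.
      Root 19: left subtree has 0 nodes { }, right has 3 {10, 36, 35}.
        Root 36: left subtree has 1 node {10}, right has 1 {35}.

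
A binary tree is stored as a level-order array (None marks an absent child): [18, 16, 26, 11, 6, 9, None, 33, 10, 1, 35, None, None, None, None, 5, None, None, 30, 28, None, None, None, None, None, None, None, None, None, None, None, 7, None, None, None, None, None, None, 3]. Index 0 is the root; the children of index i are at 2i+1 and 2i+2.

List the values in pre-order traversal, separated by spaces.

Pre-order visits the node, then its left subtree, then its right subtree.
Visit 18.
At 18: go left to 16.
  Visit 16.
  At 16: go left to 11.
    Visit 11.
    At 11: go left to 33.
      Visit 33.
      At 33: go left to 5.
        Visit 5.
        At 5: go left to 7.
          7 is a leaf — visit 7.
        At 5: no right child.
      At 33: no right child.
    At 11: go right to 10.
      Visit 10.
      At 10: no left child.
      At 10: go right to 30.
        Visit 30.
        At 30: no left child.
        At 30: go right to 3.
          3 is a leaf — visit 3.
  At 16: go right to 6.
    Visit 6.
    At 6: go left to 1.
      Visit 1.
      At 1: go left to 28.
        28 is a leaf — visit 28.
      At 1: no right child.
    At 6: go right to 35.
      35 is a leaf — visit 35.
At 18: go right to 26.
  Visit 26.
  At 26: go left to 9.
    9 is a leaf — visit 9.
  At 26: no right child.

18 16 11 33 5 7 10 30 3 6 1 28 35 26 9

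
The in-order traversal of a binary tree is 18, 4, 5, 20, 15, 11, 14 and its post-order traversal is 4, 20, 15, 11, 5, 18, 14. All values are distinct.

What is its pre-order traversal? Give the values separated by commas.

The last element of post-order is the root; it splits in-order into left and right subtrees.
Root 14: left subtree has 6 nodes {18, 4, 5, 20, 15, 11}, right has 0 { }.
  Root 18: left subtree has 0 nodes { }, right has 5 {4, 5, 20, 15, 11}.
    Root 5: left subtree has 1 node {4}, right has 3 {20, 15, 11}.
      Root 11: left subtree has 2 nodes {20, 15}, right has 0 { }.
        Root 15: left subtree has 1 node {20}, right has 0 { }.

14, 18, 5, 4, 11, 15, 20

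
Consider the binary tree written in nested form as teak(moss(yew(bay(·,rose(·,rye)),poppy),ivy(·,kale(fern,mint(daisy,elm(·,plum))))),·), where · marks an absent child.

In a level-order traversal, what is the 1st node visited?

teak

Level-order visits nodes level by level from the root, left to right within each level.
Level 0: teak
Level 1: moss
Level 2: yew, ivy
Level 3: bay, poppy, kale
Level 4: rose, fern, mint
Level 5: rye, daisy, elm
Level 6: plum
Full level-order sequence: teak, moss, yew, ivy, bay, poppy, kale, rose, fern, mint, rye, daisy, elm, plum.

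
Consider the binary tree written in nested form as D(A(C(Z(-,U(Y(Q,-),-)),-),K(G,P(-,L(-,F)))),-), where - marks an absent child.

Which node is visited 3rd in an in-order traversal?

In-order visits the left subtree, then the node, then the right subtree.
At D: go left to A.
  At A: go left to C.
    At C: go left to Z.
      At Z: no left child.
      Visit Z.
      At Z: go right to U.
        At U: go left to Y.
          At Y: go left to Q.
            Q is a leaf — visit Q.
          Visit Y.
          At Y: no right child.
        Visit U.
        At U: no right child.
    Visit C.
    At C: no right child.
  Visit A.
  At A: go right to K.
    At K: go left to G.
      G is a leaf — visit G.
    Visit K.
    At K: go right to P.
      At P: no left child.
      Visit P.
      At P: go right to L.
        At L: no left child.
        Visit L.
        At L: go right to F.
          F is a leaf — visit F.
Visit D.
At D: no right child.
Full in-order sequence: Z, Q, Y, U, C, A, G, K, P, L, F, D.

Y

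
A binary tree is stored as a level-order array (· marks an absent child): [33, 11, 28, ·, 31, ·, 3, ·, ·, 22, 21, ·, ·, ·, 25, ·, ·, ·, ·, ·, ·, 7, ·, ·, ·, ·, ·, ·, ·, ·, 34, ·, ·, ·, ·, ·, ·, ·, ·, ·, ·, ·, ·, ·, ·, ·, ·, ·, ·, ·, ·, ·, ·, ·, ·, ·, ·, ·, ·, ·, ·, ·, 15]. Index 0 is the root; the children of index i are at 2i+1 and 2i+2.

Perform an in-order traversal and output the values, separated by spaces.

11 22 31 7 21 33 28 3 25 34 15

In-order visits the left subtree, then the node, then the right subtree.
At 33: go left to 11.
  At 11: no left child.
  Visit 11.
  At 11: go right to 31.
    At 31: go left to 22.
      22 is a leaf — visit 22.
    Visit 31.
    At 31: go right to 21.
      At 21: go left to 7.
        7 is a leaf — visit 7.
      Visit 21.
      At 21: no right child.
Visit 33.
At 33: go right to 28.
  At 28: no left child.
  Visit 28.
  At 28: go right to 3.
    At 3: no left child.
    Visit 3.
    At 3: go right to 25.
      At 25: no left child.
      Visit 25.
      At 25: go right to 34.
        At 34: no left child.
        Visit 34.
        At 34: go right to 15.
          15 is a leaf — visit 15.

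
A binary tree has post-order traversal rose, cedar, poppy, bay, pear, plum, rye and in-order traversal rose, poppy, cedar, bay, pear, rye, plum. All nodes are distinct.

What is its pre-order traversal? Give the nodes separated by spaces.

rye pear bay poppy rose cedar plum

The last element of post-order is the root; it splits in-order into left and right subtrees.
Root rye: left subtree has 5 nodes {rose, poppy, cedar, bay, pear}, right has 1 {plum}.
  Root pear: left subtree has 4 nodes {rose, poppy, cedar, bay}, right has 0 { }.
    Root bay: left subtree has 3 nodes {rose, poppy, cedar}, right has 0 { }.
      Root poppy: left subtree has 1 node {rose}, right has 1 {cedar}.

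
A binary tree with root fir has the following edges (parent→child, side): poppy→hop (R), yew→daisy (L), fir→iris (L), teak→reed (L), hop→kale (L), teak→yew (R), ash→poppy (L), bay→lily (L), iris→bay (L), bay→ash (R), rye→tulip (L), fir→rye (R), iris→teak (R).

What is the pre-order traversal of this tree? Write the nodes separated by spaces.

fir iris bay lily ash poppy hop kale teak reed yew daisy rye tulip

Pre-order visits the node, then its left subtree, then its right subtree.
Visit fir.
At fir: go left to iris.
  Visit iris.
  At iris: go left to bay.
    Visit bay.
    At bay: go left to lily.
      lily is a leaf — visit lily.
    At bay: go right to ash.
      Visit ash.
      At ash: go left to poppy.
        Visit poppy.
        At poppy: no left child.
        At poppy: go right to hop.
          Visit hop.
          At hop: go left to kale.
            kale is a leaf — visit kale.
          At hop: no right child.
      At ash: no right child.
  At iris: go right to teak.
    Visit teak.
    At teak: go left to reed.
      reed is a leaf — visit reed.
    At teak: go right to yew.
      Visit yew.
      At yew: go left to daisy.
        daisy is a leaf — visit daisy.
      At yew: no right child.
At fir: go right to rye.
  Visit rye.
  At rye: go left to tulip.
    tulip is a leaf — visit tulip.
  At rye: no right child.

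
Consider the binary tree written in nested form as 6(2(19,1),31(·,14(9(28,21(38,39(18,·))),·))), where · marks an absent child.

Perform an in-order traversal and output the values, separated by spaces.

19 2 1 6 31 28 9 38 21 18 39 14

In-order visits the left subtree, then the node, then the right subtree.
At 6: go left to 2.
  At 2: go left to 19.
    19 is a leaf — visit 19.
  Visit 2.
  At 2: go right to 1.
    1 is a leaf — visit 1.
Visit 6.
At 6: go right to 31.
  At 31: no left child.
  Visit 31.
  At 31: go right to 14.
    At 14: go left to 9.
      At 9: go left to 28.
        28 is a leaf — visit 28.
      Visit 9.
      At 9: go right to 21.
        At 21: go left to 38.
          38 is a leaf — visit 38.
        Visit 21.
        At 21: go right to 39.
          At 39: go left to 18.
            18 is a leaf — visit 18.
          Visit 39.
          At 39: no right child.
    Visit 14.
    At 14: no right child.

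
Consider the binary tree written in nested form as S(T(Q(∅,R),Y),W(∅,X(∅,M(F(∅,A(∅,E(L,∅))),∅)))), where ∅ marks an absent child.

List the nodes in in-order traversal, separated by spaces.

In-order visits the left subtree, then the node, then the right subtree.
At S: go left to T.
  At T: go left to Q.
    At Q: no left child.
    Visit Q.
    At Q: go right to R.
      R is a leaf — visit R.
  Visit T.
  At T: go right to Y.
    Y is a leaf — visit Y.
Visit S.
At S: go right to W.
  At W: no left child.
  Visit W.
  At W: go right to X.
    At X: no left child.
    Visit X.
    At X: go right to M.
      At M: go left to F.
        At F: no left child.
        Visit F.
        At F: go right to A.
          At A: no left child.
          Visit A.
          At A: go right to E.
            At E: go left to L.
              L is a leaf — visit L.
            Visit E.
            At E: no right child.
      Visit M.
      At M: no right child.

Q R T Y S W X F A L E M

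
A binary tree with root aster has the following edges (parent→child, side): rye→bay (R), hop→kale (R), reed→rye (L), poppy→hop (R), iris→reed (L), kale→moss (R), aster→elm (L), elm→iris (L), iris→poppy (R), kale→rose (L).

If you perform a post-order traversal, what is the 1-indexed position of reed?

Post-order visits the left subtree, then the right subtree, then the node.
At aster: go left to elm.
  At elm: go left to iris.
    At iris: go left to reed.
      At reed: go left to rye.
        At rye: no left child.
        At rye: go right to bay.
          bay is a leaf — visit bay.
        Visit rye.
      At reed: no right child.
      Visit reed.
    At iris: go right to poppy.
      At poppy: no left child.
      At poppy: go right to hop.
        At hop: no left child.
        At hop: go right to kale.
          At kale: go left to rose.
            rose is a leaf — visit rose.
          At kale: go right to moss.
            moss is a leaf — visit moss.
          Visit kale.
        Visit hop.
      Visit poppy.
    Visit iris.
  At elm: no right child.
  Visit elm.
At aster: no right child.
Visit aster.
Full post-order sequence: bay, rye, reed, rose, moss, kale, hop, poppy, iris, elm, aster.

3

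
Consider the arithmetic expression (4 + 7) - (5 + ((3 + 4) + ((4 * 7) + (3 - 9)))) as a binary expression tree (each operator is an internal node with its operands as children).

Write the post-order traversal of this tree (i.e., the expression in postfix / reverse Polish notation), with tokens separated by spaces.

Post-order on an expression tree gives postfix notation: for each operator, emit left operand, right operand, then the operator.

4 7 + 5 3 4 + 4 7 * 3 9 - + + + -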